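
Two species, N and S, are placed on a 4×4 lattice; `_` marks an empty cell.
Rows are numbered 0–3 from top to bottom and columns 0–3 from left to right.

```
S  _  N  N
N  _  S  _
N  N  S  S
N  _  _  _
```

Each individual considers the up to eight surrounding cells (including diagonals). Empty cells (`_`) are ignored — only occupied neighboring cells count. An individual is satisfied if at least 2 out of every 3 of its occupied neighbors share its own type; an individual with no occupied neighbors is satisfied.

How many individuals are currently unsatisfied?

Row 0: (0,0)S 0/1 ✗ · (0,2)N 1/2 ✗ · (0,3)N 1/2 ✗
Row 1: (1,0)N 2/3 ✓ · (1,2)S 2/5 ✗
Row 2: (2,0)N 3/3 ✓ · (2,1)N 3/5 ✗ · (2,2)S 2/3 ✓ · (2,3)S 2/2 ✓
Row 3: (3,0)N 2/2 ✓
Unsatisfied: (0,0), (0,2), (0,3), (1,2), (2,1) — 5 in total.

5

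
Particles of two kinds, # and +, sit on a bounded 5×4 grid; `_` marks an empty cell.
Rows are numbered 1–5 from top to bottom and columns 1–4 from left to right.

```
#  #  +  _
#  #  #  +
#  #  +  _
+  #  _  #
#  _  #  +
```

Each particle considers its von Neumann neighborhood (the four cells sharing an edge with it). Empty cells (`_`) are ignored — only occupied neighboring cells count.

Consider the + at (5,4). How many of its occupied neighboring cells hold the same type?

0

Occupied neighbors of (5,4): (4,4)=#, (5,3)=#.
Same type (+): 0 of 2.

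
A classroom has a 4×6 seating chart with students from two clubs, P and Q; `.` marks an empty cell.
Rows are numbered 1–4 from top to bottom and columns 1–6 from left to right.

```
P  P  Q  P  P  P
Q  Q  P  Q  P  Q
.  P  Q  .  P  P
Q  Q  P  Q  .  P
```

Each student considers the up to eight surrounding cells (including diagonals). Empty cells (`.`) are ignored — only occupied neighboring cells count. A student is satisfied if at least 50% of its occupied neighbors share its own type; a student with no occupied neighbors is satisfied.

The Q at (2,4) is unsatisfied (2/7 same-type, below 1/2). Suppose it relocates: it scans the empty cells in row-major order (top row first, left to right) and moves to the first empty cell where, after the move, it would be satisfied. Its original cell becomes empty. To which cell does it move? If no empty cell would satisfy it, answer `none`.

(3,1)

Vacating (2,4). Empty cells in order:
  (3,1): 4/5 same-type → satisfied — stop here.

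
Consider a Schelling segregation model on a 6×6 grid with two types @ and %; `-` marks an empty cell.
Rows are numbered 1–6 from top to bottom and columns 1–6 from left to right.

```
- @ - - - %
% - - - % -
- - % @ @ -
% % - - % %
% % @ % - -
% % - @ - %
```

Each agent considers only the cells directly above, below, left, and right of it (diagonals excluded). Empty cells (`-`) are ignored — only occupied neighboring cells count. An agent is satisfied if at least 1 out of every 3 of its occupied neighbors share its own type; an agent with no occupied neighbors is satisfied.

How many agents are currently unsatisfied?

(1,2)@ 0/0 ok
(1,6)% 0/0 ok
(2,1)% 0/0 ok
(2,5)% 0/1 unhappy
(3,3)% 0/1 unhappy
(3,4)@ 1/2 ok
(3,5)@ 1/3 ok
(4,1)% 2/2 ok
(4,2)% 2/2 ok
(4,5)% 1/2 ok
(4,6)% 1/1 ok
(5,1)% 3/3 ok
(5,2)% 3/4 ok
(5,3)@ 0/2 unhappy
(5,4)% 0/2 unhappy
(6,1)% 2/2 ok
(6,2)% 2/2 ok
(6,4)@ 0/1 unhappy
(6,6)% 0/0 ok
Unsatisfied: (2,5), (3,3), (5,3), (5,4), (6,4) — 5 in total.

5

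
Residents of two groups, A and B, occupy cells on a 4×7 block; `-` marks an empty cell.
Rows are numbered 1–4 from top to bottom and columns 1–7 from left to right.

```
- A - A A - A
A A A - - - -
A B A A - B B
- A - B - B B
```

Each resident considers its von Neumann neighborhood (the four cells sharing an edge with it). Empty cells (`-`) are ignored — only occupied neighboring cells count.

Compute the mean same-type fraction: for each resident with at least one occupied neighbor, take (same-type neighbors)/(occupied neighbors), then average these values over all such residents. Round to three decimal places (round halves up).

(1,2)A 1/1
(1,4)A 1/1
(1,5)A 1/1
(1,7)A — no occupied neighbors
(2,1)A 2/2
(2,2)A 3/4
(2,3)A 2/2
(3,1)A 1/2
(3,2)B 0/4
(3,3)A 2/3
(3,4)A 1/2
(3,6)B 2/2
(3,7)B 2/2
(4,2)A 0/1
(4,4)B 0/1
(4,6)B 2/2
(4,7)B 2/2
Sum over 16 residents: 1/1 + 1/1 + 1/1 + 2/2 + 3/4 + 2/2 + 1/2 + 0/4 + 2/3 + 1/2 + 2/2 + 2/2 + 0/1 + 0/1 + 2/2 + 2/2 = 137/12; mean = 137/12 ÷ 16 = 137/192 = 0.713541… → 0.714.

0.714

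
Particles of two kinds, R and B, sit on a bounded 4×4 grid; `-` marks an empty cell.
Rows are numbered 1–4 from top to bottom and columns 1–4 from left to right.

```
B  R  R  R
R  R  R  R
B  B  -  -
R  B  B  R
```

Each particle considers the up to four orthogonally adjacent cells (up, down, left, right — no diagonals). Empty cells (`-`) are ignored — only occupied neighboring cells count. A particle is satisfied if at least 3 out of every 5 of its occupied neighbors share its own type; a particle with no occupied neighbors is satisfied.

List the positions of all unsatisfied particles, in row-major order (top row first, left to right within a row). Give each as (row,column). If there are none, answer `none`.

Row 1: (1,1)B 0/2 ✗ · (1,2)R 2/3 ✓ · (1,3)R 3/3 ✓ · (1,4)R 2/2 ✓
Row 2: (2,1)R 1/3 ✗ · (2,2)R 3/4 ✓ · (2,3)R 3/3 ✓ · (2,4)R 2/2 ✓
Row 3: (3,1)B 1/3 ✗ · (3,2)B 2/3 ✓
Row 4: (4,1)R 0/2 ✗ · (4,2)B 2/3 ✓ · (4,3)B 1/2 ✗ · (4,4)R 0/1 ✗

(1,1), (2,1), (3,1), (4,1), (4,3), (4,4)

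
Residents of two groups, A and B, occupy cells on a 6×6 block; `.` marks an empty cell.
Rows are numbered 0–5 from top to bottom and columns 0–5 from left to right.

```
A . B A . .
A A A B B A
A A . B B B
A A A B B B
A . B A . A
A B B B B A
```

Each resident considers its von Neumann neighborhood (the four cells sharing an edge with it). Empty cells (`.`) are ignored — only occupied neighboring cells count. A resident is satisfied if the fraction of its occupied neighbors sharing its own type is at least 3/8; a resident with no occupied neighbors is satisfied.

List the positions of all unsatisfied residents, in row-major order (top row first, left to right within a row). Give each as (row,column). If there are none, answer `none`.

(0,2), (0,3), (1,2), (1,5), (3,2), (4,2), (4,3)

(0,0)A 1/1 ok
(0,2)B 0/2 unhappy
(0,3)A 0/2 unhappy
(1,0)A 3/3 ok
(1,1)A 3/3 ok
(1,2)A 1/3 unhappy
(1,3)B 2/4 ok
(1,4)B 2/3 ok
(1,5)A 0/2 unhappy
(2,0)A 3/3 ok
(2,1)A 3/3 ok
(2,3)B 3/3 ok
(2,4)B 4/4 ok
(2,5)B 2/3 ok
(3,0)A 3/3 ok
(3,1)A 3/3 ok
(3,2)A 1/3 unhappy
(3,3)B 2/4 ok
(3,4)B 3/3 ok
(3,5)B 2/3 ok
(4,0)A 2/2 ok
(4,2)B 1/3 unhappy
(4,3)A 0/3 unhappy
(4,5)A 1/2 ok
(5,0)A 1/2 ok
(5,1)B 1/2 ok
(5,2)B 3/3 ok
(5,3)B 2/3 ok
(5,4)B 1/2 ok
(5,5)A 1/2 ok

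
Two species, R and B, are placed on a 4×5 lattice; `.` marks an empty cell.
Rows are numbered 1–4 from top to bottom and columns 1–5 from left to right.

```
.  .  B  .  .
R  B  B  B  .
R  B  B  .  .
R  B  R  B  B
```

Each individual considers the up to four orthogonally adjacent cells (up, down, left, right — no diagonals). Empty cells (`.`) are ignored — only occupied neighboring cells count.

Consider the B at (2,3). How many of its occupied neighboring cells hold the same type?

Occupied neighbors of (2,3): (1,3)=B, (3,3)=B, (2,2)=B, (2,4)=B.
Same type (B): 4 of 4.

4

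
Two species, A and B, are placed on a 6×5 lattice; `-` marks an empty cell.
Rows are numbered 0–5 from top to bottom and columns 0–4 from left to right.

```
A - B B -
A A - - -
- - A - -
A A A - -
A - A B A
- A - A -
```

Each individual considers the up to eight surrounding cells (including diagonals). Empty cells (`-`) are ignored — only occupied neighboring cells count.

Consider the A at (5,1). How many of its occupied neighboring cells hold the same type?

2

Occupied neighbors of (5,1): (4,0)=A, (4,2)=A.
Same type (A): 2 of 2.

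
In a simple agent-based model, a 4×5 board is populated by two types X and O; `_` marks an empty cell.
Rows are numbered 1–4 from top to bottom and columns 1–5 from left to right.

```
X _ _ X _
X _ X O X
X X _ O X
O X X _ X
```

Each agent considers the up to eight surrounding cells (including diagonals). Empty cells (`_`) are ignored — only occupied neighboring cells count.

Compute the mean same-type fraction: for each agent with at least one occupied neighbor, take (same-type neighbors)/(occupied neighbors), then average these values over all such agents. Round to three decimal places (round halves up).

0.574

Row 1: (1,1)X 1/1 · (1,4)X 2/3
Row 2: (2,1)X 3/3 · (2,3)X 2/4 · (2,4)O 1/5 · (2,5)X 2/4
Row 3: (3,1)X 3/4 · (3,2)X 5/6 · (3,4)O 1/6 · (3,5)X 2/4
Row 4: (4,1)O 0/3 · (4,2)X 3/4 · (4,3)X 2/3 · (4,5)X 1/2
Sum over 14 agents: 1/1 + 2/3 + 3/3 + 2/4 + 1/5 + 2/4 + 3/4 + 5/6 + 1/6 + 2/4 + 0/3 + 3/4 + 2/3 + 1/2 = 241/30; mean = 241/30 ÷ 14 = 241/420 = 0.573809… → 0.574.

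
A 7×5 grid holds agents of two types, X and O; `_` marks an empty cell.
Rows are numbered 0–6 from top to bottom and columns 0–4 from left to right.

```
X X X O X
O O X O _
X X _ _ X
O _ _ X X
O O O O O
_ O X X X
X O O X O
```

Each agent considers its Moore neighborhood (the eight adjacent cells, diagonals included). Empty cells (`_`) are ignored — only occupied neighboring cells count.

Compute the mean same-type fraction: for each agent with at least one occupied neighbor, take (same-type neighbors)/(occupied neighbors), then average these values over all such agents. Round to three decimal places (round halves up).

0.392

(0,0)X 1/3
(0,1)X 3/5
(0,2)X 2/5
(0,3)O 1/4
(0,4)X 0/2
(1,0)O 1/5
(1,1)O 1/7
(1,2)X 3/6
(1,3)O 1/5
(2,0)X 1/4
(2,1)X 2/5
(2,4)X 2/3
(3,0)O 2/4
(3,3)X 2/5
(3,4)X 2/4
(4,0)O 3/3
(4,1)O 4/5
(4,2)O 3/6
(4,3)O 2/7
(4,4)O 1/5
(5,1)O 5/7
(5,2)X 2/8
(5,3)X 3/8
(5,4)X 2/5
(6,0)X 0/2
(6,1)O 2/4
(6,2)O 2/5
(6,3)X 3/5
(6,4)O 0/3
Sum over 29 agents: 1/3 + 3/5 + 2/5 + 1/4 + 0/2 + 1/5 + 1/7 + 3/6 + 1/5 + 1/4 + 2/5 + 2/3 + 2/4 + 2/5 + 2/4 + 3/3 + 4/5 + 3/6 + 2/7 + 1/5 + 5/7 + 2/8 + 3/8 + 2/5 + 0/2 + 2/4 + 2/5 + 3/5 + 0/3 = 3183/280; mean = 3183/280 ÷ 29 = 3183/8120 = 0.391995… → 0.392.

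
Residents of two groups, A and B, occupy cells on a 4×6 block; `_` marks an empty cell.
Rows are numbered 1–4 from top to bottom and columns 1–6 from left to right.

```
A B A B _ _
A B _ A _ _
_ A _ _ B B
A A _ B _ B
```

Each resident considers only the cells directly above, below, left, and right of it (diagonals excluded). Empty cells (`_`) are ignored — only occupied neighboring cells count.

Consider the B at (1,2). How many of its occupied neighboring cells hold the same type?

Occupied neighbors of (1,2): (2,2)=B, (1,1)=A, (1,3)=A.
Same type (B): 1 of 3.

1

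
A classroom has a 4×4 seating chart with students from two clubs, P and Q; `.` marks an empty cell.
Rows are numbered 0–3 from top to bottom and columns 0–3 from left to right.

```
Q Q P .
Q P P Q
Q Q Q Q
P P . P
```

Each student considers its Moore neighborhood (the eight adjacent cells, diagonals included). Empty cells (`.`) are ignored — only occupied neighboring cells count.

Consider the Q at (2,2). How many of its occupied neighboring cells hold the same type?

Occupied neighbors of (2,2): (1,1)=P, (1,2)=P, (1,3)=Q, (2,1)=Q, (2,3)=Q, (3,1)=P, (3,3)=P.
Same type (Q): 3 of 7.

3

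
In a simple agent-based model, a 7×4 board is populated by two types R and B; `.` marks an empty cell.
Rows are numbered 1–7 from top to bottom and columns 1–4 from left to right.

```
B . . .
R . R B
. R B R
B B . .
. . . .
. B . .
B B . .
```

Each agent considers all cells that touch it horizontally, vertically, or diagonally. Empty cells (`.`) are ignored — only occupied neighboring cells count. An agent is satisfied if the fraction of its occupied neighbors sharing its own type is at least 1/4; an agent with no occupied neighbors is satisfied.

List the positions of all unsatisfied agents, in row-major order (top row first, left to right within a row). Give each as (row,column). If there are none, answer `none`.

Row 1: (1,1)B 0/1 ✗
Row 2: (2,1)R 1/2 ✓ · (2,3)R 2/4 ✓ · (2,4)B 1/3 ✓
Row 3: (3,2)R 2/5 ✓ · (3,3)B 2/5 ✓ · (3,4)R 1/3 ✓
Row 4: (4,1)B 1/2 ✓ · (4,2)B 2/3 ✓
Row 6: (6,2)B 2/2 ✓
Row 7: (7,1)B 2/2 ✓ · (7,2)B 2/2 ✓

(1,1)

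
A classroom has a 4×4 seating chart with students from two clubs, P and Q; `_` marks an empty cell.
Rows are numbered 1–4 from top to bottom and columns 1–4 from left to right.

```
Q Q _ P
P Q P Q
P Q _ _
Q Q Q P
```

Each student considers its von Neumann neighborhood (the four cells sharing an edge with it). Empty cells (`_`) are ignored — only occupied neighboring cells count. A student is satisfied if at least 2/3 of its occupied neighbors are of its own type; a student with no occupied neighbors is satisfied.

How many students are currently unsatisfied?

10

Row 1: (1,1)Q 1/2 not · (1,2)Q 2/2 satisfied · (1,4)P 0/1 not
Row 2: (2,1)P 1/3 not · (2,2)Q 2/4 not · (2,3)P 0/2 not · (2,4)Q 0/2 not
Row 3: (3,1)P 1/3 not · (3,2)Q 2/3 satisfied
Row 4: (4,1)Q 1/2 not · (4,2)Q 3/3 satisfied · (4,3)Q 1/2 not · (4,4)P 0/1 not
Unsatisfied: (1,1), (1,4), (2,1), (2,2), (2,3), (2,4), (3,1), (4,1), (4,3), (4,4) — 10 in total.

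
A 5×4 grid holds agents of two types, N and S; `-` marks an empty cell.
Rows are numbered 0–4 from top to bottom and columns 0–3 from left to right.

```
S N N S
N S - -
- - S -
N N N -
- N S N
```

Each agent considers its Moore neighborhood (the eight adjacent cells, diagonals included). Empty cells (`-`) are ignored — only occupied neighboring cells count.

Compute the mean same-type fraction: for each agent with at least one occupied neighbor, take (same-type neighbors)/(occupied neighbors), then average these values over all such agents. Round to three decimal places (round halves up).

(0,0)S 1/3
(0,1)N 2/4
(0,2)N 1/3
(0,3)S 0/1
(1,0)N 1/3
(1,1)S 2/5
(2,2)S 1/3
(3,0)N 2/2
(3,1)N 3/5
(3,2)N 3/5
(4,1)N 3/4
(4,2)S 0/4
(4,3)N 1/2
Sum over 13 agents: 1/3 + 2/4 + 1/3 + 0/1 + 1/3 + 2/5 + 1/3 + 2/2 + 3/5 + 3/5 + 3/4 + 0/4 + 1/2 = 341/60; mean = 341/60 ÷ 13 = 341/780 = 0.437179… → 0.437.

0.437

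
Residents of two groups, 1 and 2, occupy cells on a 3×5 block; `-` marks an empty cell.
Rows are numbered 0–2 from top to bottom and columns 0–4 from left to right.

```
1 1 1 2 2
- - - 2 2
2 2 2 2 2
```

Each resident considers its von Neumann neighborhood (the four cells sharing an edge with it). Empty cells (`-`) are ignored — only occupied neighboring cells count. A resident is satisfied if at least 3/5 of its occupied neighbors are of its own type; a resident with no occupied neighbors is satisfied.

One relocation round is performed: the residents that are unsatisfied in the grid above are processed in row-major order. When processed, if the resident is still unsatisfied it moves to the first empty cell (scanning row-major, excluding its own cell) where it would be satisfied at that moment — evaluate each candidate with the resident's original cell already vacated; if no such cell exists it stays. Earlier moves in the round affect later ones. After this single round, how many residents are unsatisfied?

1

Initially unsatisfied (in order): (0,2).
  (0,2): no empty cell satisfies it; stays.
Resulting grid:
1 1 1 2 2
- - - 2 2
2 2 2 2 2
Unsatisfied now: (0,2).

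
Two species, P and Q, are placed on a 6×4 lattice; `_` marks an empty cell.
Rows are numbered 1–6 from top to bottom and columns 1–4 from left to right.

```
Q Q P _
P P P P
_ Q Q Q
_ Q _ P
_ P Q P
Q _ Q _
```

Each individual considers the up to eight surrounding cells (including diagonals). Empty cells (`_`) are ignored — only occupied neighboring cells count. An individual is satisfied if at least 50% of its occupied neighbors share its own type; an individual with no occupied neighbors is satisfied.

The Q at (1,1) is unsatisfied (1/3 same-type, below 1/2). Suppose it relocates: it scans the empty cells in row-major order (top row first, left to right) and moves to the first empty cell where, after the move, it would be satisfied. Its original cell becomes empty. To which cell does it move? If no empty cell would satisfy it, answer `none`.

Vacating (1,1). Empty cells in order:
  (1,4): 0/3 same-type → still unsatisfied.
  (3,1): 2/4 same-type → satisfied — stop here.

(3,1)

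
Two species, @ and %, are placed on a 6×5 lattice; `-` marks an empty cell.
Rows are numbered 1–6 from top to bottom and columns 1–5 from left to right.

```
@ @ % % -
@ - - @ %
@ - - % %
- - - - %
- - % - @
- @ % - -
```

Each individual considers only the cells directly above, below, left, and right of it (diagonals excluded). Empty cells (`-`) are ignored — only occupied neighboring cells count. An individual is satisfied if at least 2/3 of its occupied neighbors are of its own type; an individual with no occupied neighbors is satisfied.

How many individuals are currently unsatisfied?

10

Row 1: (1,1)@ 2/2 ok · (1,2)@ 1/2 unhappy · (1,3)% 1/2 unhappy · (1,4)% 1/2 unhappy
Row 2: (2,1)@ 2/2 ok · (2,4)@ 0/3 unhappy · (2,5)% 1/2 unhappy
Row 3: (3,1)@ 1/1 ok · (3,4)% 1/2 unhappy · (3,5)% 3/3 ok
Row 4: (4,5)% 1/2 unhappy
Row 5: (5,3)% 1/1 ok · (5,5)@ 0/1 unhappy
Row 6: (6,2)@ 0/1 unhappy · (6,3)% 1/2 unhappy
Unsatisfied: (1,2), (1,3), (1,4), (2,4), (2,5), (3,4), (4,5), (5,5), (6,2), (6,3) — 10 in total.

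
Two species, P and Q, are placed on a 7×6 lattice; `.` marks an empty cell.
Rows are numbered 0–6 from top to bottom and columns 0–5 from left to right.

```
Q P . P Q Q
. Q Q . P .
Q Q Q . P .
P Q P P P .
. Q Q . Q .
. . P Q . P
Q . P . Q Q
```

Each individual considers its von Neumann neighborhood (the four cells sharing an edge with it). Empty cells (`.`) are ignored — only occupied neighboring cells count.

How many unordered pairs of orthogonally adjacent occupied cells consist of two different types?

Scan each occupied cell's neighbors to the right and below so each pair is counted once.
From row 0: 4 unlike of 5 pairs (running 4/5).
From row 1: 0 unlike of 4 pairs (running 4/9).
From row 2: 2 unlike of 6 pairs (running 6/15).
From row 3: 4 unlike of 7 pairs (running 10/22).
From row 4: 1 unlike of 2 pairs (running 11/24).
From row 5: 2 unlike of 3 pairs (running 13/27).
From row 6: 0 unlike of 1 pairs (running 13/28).
Total adjacent occupied pairs: 28; unlike-type pairs: 13.

13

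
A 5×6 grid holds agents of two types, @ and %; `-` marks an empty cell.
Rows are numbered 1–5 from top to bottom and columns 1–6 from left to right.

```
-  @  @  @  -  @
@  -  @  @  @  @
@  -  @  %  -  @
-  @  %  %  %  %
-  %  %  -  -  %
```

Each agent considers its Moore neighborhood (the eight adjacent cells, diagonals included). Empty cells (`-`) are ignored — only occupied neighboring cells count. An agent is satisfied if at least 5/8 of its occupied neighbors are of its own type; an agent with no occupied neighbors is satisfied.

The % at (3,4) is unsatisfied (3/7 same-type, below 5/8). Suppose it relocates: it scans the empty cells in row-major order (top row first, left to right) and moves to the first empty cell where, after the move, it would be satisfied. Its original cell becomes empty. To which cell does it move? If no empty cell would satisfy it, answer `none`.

(5,4)

Vacating (3,4). Empty cells in order:
  (1,1): 0/2 same-type → still unsatisfied.
  (1,5): 0/5 same-type → still unsatisfied.
  (2,2): 0/6 same-type → still unsatisfied.
  (3,2): 1/6 same-type → still unsatisfied.
  (3,5): 3/7 same-type → still unsatisfied.
  (4,1): 1/3 same-type → still unsatisfied.
  (5,1): 1/2 same-type → still unsatisfied.
  (5,4): 4/4 same-type → satisfied — stop here.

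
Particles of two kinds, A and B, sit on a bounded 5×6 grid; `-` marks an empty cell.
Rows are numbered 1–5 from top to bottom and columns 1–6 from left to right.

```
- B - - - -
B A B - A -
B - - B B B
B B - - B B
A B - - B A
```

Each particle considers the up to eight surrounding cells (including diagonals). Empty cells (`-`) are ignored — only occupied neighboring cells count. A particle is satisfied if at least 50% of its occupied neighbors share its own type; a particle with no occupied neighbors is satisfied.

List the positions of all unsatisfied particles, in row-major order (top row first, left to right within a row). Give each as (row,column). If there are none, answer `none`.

(1,2)B 2/3 satisfied
(2,1)B 2/3 satisfied
(2,2)A 0/4 not
(2,3)B 2/3 satisfied
(2,5)A 0/3 not
(3,1)B 3/4 satisfied
(3,4)B 3/4 satisfied
(3,5)B 4/5 satisfied
(3,6)B 3/4 satisfied
(4,1)B 3/4 satisfied
(4,2)B 3/4 satisfied
(4,5)B 5/6 satisfied
(4,6)B 4/5 satisfied
(5,1)A 0/3 not
(5,2)B 2/3 satisfied
(5,5)B 2/3 satisfied
(5,6)A 0/3 not

(2,2), (2,5), (5,1), (5,6)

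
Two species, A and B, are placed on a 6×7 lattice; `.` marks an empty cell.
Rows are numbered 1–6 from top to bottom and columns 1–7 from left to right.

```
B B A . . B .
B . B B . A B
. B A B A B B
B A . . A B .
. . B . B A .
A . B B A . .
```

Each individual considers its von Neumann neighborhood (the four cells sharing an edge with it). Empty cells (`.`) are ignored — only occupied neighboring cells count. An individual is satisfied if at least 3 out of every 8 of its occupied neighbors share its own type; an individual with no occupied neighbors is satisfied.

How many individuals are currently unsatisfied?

15

Row 1: (1,1)B 2/2 ok · (1,2)B 1/2 ok · (1,3)A 0/2 unhappy · (1,6)B 0/1 unhappy
Row 2: (2,1)B 1/1 ok · (2,3)B 1/3 unhappy · (2,4)B 2/2 ok · (2,6)A 0/3 unhappy · (2,7)B 1/2 ok
Row 3: (3,2)B 0/2 unhappy · (3,3)A 0/3 unhappy · (3,4)B 1/3 unhappy · (3,5)A 1/3 unhappy · (3,6)B 2/4 ok · (3,7)B 2/2 ok
Row 4: (4,1)B 0/1 unhappy · (4,2)A 0/2 unhappy · (4,5)A 1/3 unhappy · (4,6)B 1/3 unhappy
Row 5: (5,3)B 1/1 ok · (5,5)B 0/3 unhappy · (5,6)A 0/2 unhappy
Row 6: (6,1)A 0/0 ok · (6,3)B 2/2 ok · (6,4)B 1/2 ok · (6,5)A 0/2 unhappy
Unsatisfied: (1,3), (1,6), (2,3), (2,6), (3,2), (3,3), (3,4), (3,5), (4,1), (4,2), (4,5), (4,6), (5,5), (5,6), (6,5) — 15 in total.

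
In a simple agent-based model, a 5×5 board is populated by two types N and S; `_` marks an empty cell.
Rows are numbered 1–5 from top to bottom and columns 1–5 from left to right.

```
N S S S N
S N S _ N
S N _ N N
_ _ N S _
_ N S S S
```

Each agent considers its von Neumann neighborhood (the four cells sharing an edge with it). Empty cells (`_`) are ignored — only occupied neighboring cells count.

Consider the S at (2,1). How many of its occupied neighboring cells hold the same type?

1

Occupied neighbors of (2,1): (1,1)=N, (3,1)=S, (2,2)=N.
Same type (S): 1 of 3.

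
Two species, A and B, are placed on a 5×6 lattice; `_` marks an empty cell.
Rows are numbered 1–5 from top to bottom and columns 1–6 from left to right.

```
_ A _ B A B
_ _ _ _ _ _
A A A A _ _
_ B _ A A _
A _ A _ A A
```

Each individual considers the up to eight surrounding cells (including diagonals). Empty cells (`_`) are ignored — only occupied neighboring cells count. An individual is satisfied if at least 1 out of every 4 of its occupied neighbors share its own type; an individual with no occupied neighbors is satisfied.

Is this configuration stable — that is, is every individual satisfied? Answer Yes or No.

No

Row 1: (1,2)A 0/0 satisfied · (1,4)B 0/1 not · (1,5)A 0/2 not · (1,6)B 0/1 not
Row 3: (3,1)A 1/2 satisfied · (3,2)A 2/3 satisfied · (3,3)A 3/4 satisfied · (3,4)A 3/3 satisfied
Row 4: (4,2)B 0/5 not · (4,4)A 5/5 satisfied · (4,5)A 4/4 satisfied
Row 5: (5,1)A 0/1 not · (5,3)A 1/2 satisfied · (5,5)A 3/3 satisfied · (5,6)A 2/2 satisfied
For instance (1,4) has only 0/1 same-type neighbors, below 1/4.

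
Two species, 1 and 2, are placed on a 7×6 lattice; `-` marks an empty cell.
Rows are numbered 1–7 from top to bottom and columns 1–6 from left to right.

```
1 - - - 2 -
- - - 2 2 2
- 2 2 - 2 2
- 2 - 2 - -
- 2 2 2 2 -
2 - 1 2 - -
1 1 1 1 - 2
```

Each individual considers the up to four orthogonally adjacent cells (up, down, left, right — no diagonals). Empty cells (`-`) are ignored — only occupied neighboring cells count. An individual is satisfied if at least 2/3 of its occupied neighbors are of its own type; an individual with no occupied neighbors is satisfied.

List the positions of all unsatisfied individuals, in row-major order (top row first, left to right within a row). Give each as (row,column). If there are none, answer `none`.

(6,1), (6,3), (6,4), (7,1), (7,4)

Row 1: (1,1)1 0/0 ok · (1,5)2 1/1 ok
Row 2: (2,4)2 1/1 ok · (2,5)2 4/4 ok · (2,6)2 2/2 ok
Row 3: (3,2)2 2/2 ok · (3,3)2 1/1 ok · (3,5)2 2/2 ok · (3,6)2 2/2 ok
Row 4: (4,2)2 2/2 ok · (4,4)2 1/1 ok
Row 5: (5,2)2 2/2 ok · (5,3)2 2/3 ok · (5,4)2 4/4 ok · (5,5)2 1/1 ok
Row 6: (6,1)2 0/1 unhappy · (6,3)1 1/3 unhappy · (6,4)2 1/3 unhappy
Row 7: (7,1)1 1/2 unhappy · (7,2)1 2/2 ok · (7,3)1 3/3 ok · (7,4)1 1/2 unhappy · (7,6)2 0/0 ok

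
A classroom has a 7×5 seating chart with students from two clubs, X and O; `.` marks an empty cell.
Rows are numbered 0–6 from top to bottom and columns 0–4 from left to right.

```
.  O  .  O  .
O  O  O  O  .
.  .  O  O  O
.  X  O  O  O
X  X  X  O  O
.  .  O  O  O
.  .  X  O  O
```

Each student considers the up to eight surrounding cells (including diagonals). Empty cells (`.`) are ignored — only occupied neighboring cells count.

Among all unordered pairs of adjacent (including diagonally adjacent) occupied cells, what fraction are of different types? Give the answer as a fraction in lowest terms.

12/61

Scan each occupied cell's neighbors to the right and below (and the two forward diagonals) so each pair is counted once.
Row 0: O(0,1)–O(1,1)= O(0,1)–O(1,2)= O(0,1)–O(1,0)= O(0,3)–O(1,3)= O(0,3)–O(1,2)=  → 0/5 unlike.
Row 1: O(1,0)–O(1,1)= O(1,1)–O(1,2)= O(1,1)–O(2,2)= O(1,2)–O(1,3)= O(1,2)–O(2,2)= O(1,2)–O(2,3)= O(1,3)–O(2,3)= O(1,3)–O(2,4)= O(1,3)–O(2,2)=  → 0/9 unlike.
Row 2: O(2,2)–O(2,3)= O(2,2)–O(3,2)= O(2,2)–O(3,3)= O(2,2)–X(3,1)≠ O(2,3)–O(2,4)= O(2,3)–O(3,3)= O(2,3)–O(3,4)= O(2,3)–O(3,2)= O(2,4)–O(3,4)= O(2,4)–O(3,3)=  → 1/10 unlike.
Row 3: X(3,1)–O(3,2)≠ X(3,1)–X(4,1)= X(3,1)–X(4,2)= X(3,1)–X(4,0)= O(3,2)–O(3,3)= O(3,2)–X(4,2)≠ O(3,2)–O(4,3)= O(3,2)–X(4,1)≠ O(3,3)–O(3,4)= O(3,3)–O(4,3)= O(3,3)–O(4,4)= O(3,3)–X(4,2)≠ O(3,4)–O(4,4)= O(3,4)–O(4,3)=  → 4/14 unlike.
Row 4: X(4,0)–X(4,1)= X(4,1)–X(4,2)= X(4,1)–O(5,2)≠ X(4,2)–O(4,3)≠ X(4,2)–O(5,2)≠ X(4,2)–O(5,3)≠ O(4,3)–O(4,4)= O(4,3)–O(5,3)= O(4,3)–O(5,4)= O(4,3)–O(5,2)= O(4,4)–O(5,4)= O(4,4)–O(5,3)=  → 4/12 unlike.
Row 5: O(5,2)–O(5,3)= O(5,2)–X(6,2)≠ O(5,2)–O(6,3)= O(5,3)–O(5,4)= O(5,3)–O(6,3)= O(5,3)–O(6,4)= O(5,3)–X(6,2)≠ O(5,4)–O(6,4)= O(5,4)–O(6,3)=  → 2/9 unlike.
Row 6: X(6,2)–O(6,3)≠ O(6,3)–O(6,4)=  → 1/2 unlike.
Total adjacent occupied pairs: 61; unlike-type pairs: 12.
12/61 is already in lowest terms.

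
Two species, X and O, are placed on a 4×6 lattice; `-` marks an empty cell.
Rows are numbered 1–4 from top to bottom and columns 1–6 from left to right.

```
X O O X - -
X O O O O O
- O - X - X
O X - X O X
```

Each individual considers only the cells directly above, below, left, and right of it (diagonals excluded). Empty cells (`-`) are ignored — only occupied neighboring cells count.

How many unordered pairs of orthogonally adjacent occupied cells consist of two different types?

10

Scan each occupied cell's neighbors to the right and below so each pair is counted once.
From row 1: 3 unlike of 7 pairs (running 3/7).
From row 2: 3 unlike of 8 pairs (running 6/15).
From row 3: 1 unlike of 3 pairs (running 7/18).
From row 4: 3 unlike of 3 pairs (running 10/21).
Total adjacent occupied pairs: 21; unlike-type pairs: 10.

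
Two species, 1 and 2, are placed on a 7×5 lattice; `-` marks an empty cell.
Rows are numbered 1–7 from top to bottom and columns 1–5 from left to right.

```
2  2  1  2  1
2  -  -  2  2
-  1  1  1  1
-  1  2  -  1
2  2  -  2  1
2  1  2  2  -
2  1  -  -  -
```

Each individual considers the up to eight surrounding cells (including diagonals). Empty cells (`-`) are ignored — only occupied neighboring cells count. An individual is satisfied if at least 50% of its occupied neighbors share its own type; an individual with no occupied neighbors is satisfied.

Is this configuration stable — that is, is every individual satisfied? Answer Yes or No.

No

Row 1: (1,1)2 2/2 ✓ · (1,2)2 2/3 ✓ · (1,3)1 0/3 ✗ · (1,4)2 2/4 ✓ · (1,5)1 0/3 ✗
Row 2: (2,1)2 2/3 ✓ · (2,4)2 2/7 ✗ · (2,5)2 2/5 ✗
Row 3: (3,2)1 2/4 ✓ · (3,3)1 3/5 ✓ · (3,4)1 3/6 ✓ · (3,5)1 2/4 ✓
Row 4: (4,2)1 2/5 ✗ · (4,3)2 2/6 ✗ · (4,5)1 3/4 ✓
Row 5: (5,1)2 2/4 ✓ · (5,2)2 4/6 ✓ · (5,4)2 3/5 ✓ · (5,5)1 1/3 ✗
Row 6: (6,1)2 3/5 ✓ · (6,2)1 1/6 ✗ · (6,3)2 3/5 ✓ · (6,4)2 2/3 ✓
Row 7: (7,1)2 1/3 ✗ · (7,2)1 1/4 ✗
For instance (1,3) has only 0/3 same-type neighbors, below 1/2.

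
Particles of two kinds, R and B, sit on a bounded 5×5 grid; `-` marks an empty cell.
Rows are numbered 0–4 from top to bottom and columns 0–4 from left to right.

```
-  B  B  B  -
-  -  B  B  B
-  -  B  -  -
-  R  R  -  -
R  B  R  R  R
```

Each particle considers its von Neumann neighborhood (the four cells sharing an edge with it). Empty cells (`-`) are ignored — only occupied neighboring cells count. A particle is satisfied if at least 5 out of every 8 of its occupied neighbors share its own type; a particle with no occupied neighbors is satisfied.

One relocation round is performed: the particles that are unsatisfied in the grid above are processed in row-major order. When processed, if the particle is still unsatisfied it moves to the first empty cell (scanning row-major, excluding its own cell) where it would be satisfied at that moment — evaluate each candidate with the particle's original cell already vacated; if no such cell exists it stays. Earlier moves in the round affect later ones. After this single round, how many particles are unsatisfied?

Initially unsatisfied (in order): (2,2), (3,1), (4,0), (4,1).
  (2,2) → (0,0).
  (3,1) → (2,0).
  (4,0) → (2,1).
  (4,1) → (0,4).
Resulting grid:
B B B B B
- - B B B
R R - - -
- - R - -
- - R R R
All satisfied now.

0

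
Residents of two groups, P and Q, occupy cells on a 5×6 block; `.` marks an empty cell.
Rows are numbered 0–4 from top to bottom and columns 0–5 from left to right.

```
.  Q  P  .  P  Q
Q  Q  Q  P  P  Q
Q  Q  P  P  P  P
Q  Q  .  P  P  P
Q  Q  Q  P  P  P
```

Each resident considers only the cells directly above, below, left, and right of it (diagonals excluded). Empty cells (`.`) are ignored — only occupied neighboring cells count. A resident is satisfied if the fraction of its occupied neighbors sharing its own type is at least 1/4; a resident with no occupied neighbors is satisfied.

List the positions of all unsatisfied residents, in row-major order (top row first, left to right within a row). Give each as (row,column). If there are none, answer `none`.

(0,2)

Row 0: (0,1)Q 1/2 ok · (0,2)P 0/2 unhappy · (0,4)P 1/2 ok · (0,5)Q 1/2 ok
Row 1: (1,0)Q 2/2 ok · (1,1)Q 4/4 ok · (1,2)Q 1/4 ok · (1,3)P 2/3 ok · (1,4)P 3/4 ok · (1,5)Q 1/3 ok
Row 2: (2,0)Q 3/3 ok · (2,1)Q 3/4 ok · (2,2)P 1/3 ok · (2,3)P 4/4 ok · (2,4)P 4/4 ok · (2,5)P 2/3 ok
Row 3: (3,0)Q 3/3 ok · (3,1)Q 3/3 ok · (3,3)P 3/3 ok · (3,4)P 4/4 ok · (3,5)P 3/3 ok
Row 4: (4,0)Q 2/2 ok · (4,1)Q 3/3 ok · (4,2)Q 1/2 ok · (4,3)P 2/3 ok · (4,4)P 3/3 ok · (4,5)P 2/2 ok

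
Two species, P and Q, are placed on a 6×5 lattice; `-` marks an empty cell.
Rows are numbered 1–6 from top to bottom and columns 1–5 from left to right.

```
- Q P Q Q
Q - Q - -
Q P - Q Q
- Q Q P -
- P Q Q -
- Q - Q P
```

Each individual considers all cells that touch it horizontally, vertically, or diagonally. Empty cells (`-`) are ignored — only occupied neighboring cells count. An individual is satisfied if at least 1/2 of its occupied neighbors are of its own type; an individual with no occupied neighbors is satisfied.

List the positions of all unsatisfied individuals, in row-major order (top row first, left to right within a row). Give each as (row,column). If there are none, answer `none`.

(1,3), (3,2), (4,4), (5,2), (6,5)

Row 1: (1,2)Q 2/3 satisfied · (1,3)P 0/3 not · (1,4)Q 2/3 satisfied · (1,5)Q 1/1 satisfied
Row 2: (2,1)Q 2/3 satisfied · (2,3)Q 3/5 satisfied
Row 3: (3,1)Q 2/3 satisfied · (3,2)P 0/5 not · (3,4)Q 3/4 satisfied · (3,5)Q 1/2 satisfied
Row 4: (4,2)Q 3/5 satisfied · (4,3)Q 4/7 satisfied · (4,4)P 0/5 not
Row 5: (5,2)P 0/4 not · (5,3)Q 5/7 satisfied · (5,4)Q 3/5 satisfied
Row 6: (6,2)Q 1/2 satisfied · (6,4)Q 2/3 satisfied · (6,5)P 0/2 not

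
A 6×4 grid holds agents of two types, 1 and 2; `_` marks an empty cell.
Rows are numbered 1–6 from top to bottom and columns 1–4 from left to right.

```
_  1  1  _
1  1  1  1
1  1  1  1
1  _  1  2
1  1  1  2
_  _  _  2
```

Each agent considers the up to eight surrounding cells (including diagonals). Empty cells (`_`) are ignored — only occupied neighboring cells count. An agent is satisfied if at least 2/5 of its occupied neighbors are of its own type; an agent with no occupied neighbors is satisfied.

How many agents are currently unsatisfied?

(1,2)1 4/4 ok
(1,3)1 4/4 ok
(2,1)1 4/4 ok
(2,2)1 7/7 ok
(2,3)1 7/7 ok
(2,4)1 4/4 ok
(3,1)1 4/4 ok
(3,2)1 7/7 ok
(3,3)1 6/7 ok
(3,4)1 4/5 ok
(4,1)1 4/4 ok
(4,3)1 5/7 ok
(4,4)2 1/5 unhappy
(5,1)1 2/2 ok
(5,2)1 4/4 ok
(5,3)1 2/5 ok
(5,4)2 2/4 ok
(6,4)2 1/2 ok
Unsatisfied: (4,4) — 1 in total.

1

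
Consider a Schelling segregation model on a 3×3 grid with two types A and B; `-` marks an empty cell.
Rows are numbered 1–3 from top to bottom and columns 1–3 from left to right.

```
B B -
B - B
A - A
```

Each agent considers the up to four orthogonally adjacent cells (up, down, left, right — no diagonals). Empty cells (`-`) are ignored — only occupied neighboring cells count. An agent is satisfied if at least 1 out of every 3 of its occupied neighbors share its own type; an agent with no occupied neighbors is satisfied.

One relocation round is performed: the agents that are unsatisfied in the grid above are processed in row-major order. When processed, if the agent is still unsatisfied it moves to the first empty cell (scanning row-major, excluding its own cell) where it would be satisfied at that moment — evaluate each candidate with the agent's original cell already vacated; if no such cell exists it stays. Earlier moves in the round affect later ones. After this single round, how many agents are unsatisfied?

Initially unsatisfied (in order): (2,3), (3,1), (3,3).
  (2,3) → (1,3).
  (3,1) → (2,3).
  (3,3): now satisfied by earlier moves; stays.
Resulting grid:
B B B
B - A
- - A
All satisfied now.

0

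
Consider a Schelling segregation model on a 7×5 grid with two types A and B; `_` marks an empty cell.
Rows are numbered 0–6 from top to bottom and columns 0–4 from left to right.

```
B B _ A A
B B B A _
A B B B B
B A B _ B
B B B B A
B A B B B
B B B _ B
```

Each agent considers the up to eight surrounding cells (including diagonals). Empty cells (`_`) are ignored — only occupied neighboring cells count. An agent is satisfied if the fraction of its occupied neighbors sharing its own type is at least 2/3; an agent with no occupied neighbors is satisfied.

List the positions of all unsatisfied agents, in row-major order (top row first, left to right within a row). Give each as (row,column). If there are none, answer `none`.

(1,3), (2,0), (3,0), (3,1), (4,0), (4,4), (5,1)

Row 0: (0,0)B 3/3 ok · (0,1)B 4/4 ok · (0,3)A 2/3 ok · (0,4)A 2/2 ok
Row 1: (1,0)B 4/5 ok · (1,1)B 6/7 ok · (1,2)B 5/7 ok · (1,3)A 2/6 unhappy
Row 2: (2,0)A 1/5 unhappy · (2,1)B 6/8 ok · (2,2)B 5/7 ok · (2,3)B 5/6 ok · (2,4)B 2/3 ok
Row 3: (3,0)B 3/5 unhappy · (3,1)A 1/8 unhappy · (3,2)B 6/7 ok · (3,4)B 3/4 ok
Row 4: (4,0)B 3/5 unhappy · (4,1)B 6/8 ok · (4,2)B 5/7 ok · (4,3)B 6/7 ok · (4,4)A 0/4 unhappy
Row 5: (5,0)B 4/5 ok · (5,1)A 0/8 unhappy · (5,2)B 6/7 ok · (5,3)B 6/7 ok · (5,4)B 3/4 ok
Row 6: (6,0)B 2/3 ok · (6,1)B 4/5 ok · (6,2)B 3/4 ok · (6,4)B 2/2 ok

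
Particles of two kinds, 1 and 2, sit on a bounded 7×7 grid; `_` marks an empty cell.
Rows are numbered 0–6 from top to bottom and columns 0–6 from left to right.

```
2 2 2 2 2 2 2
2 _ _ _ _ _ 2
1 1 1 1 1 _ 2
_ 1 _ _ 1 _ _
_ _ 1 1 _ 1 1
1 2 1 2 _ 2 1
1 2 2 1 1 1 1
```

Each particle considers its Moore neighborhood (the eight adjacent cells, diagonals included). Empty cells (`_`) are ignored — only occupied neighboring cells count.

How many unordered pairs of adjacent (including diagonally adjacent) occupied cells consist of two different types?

22

Scan each occupied cell's neighbors to the right and below (and the two forward diagonals) so each pair is counted once.
Row 0: 2(0,0)–2(0,1)= 2(0,0)–2(1,0)= 2(0,1)–2(0,2)= 2(0,1)–2(1,0)= 2(0,2)–2(0,3)= 2(0,3)–2(0,4)= 2(0,4)–2(0,5)= 2(0,5)–2(0,6)= 2(0,5)–2(1,6)= 2(0,6)–2(1,6)=  → 0/10 unlike.
Row 1: 2(1,0)–1(2,0)≠ 2(1,0)–1(2,1)≠ 2(1,6)–2(2,6)=  → 2/3 unlike.
Row 2: 1(2,0)–1(2,1)= 1(2,0)–1(3,1)= 1(2,1)–1(2,2)= 1(2,1)–1(3,1)= 1(2,2)–1(2,3)= 1(2,2)–1(3,1)= 1(2,3)–1(2,4)= 1(2,3)–1(3,4)= 1(2,4)–1(3,4)=  → 0/9 unlike.
Row 3: 1(3,1)–1(4,2)= 1(3,4)–1(4,5)= 1(3,4)–1(4,3)=  → 0/3 unlike.
Row 4: 1(4,2)–1(4,3)= 1(4,2)–1(5,2)= 1(4,2)–2(5,3)≠ 1(4,2)–2(5,1)≠ 1(4,3)–2(5,3)≠ 1(4,3)–1(5,2)= 1(4,5)–1(4,6)= 1(4,5)–2(5,5)≠ 1(4,5)–1(5,6)= 1(4,6)–1(5,6)= 1(4,6)–2(5,5)≠  → 5/11 unlike.
Row 5: 1(5,0)–2(5,1)≠ 1(5,0)–1(6,0)= 1(5,0)–2(6,1)≠ 2(5,1)–1(5,2)≠ 2(5,1)–2(6,1)= 2(5,1)–2(6,2)= 2(5,1)–1(6,0)≠ 1(5,2)–2(5,3)≠ 1(5,2)–2(6,2)≠ 1(5,2)–1(6,3)= 1(5,2)–2(6,1)≠ 2(5,3)–1(6,3)≠ 2(5,3)–1(6,4)≠ 2(5,3)–2(6,2)= 2(5,5)–1(5,6)≠ 2(5,5)–1(6,5)≠ 2(5,5)–1(6,6)≠ 2(5,5)–1(6,4)≠ 1(5,6)–1(6,6)= 1(5,6)–1(6,5)=  → 13/20 unlike.
Row 6: 1(6,0)–2(6,1)≠ 2(6,1)–2(6,2)= 2(6,2)–1(6,3)≠ 1(6,3)–1(6,4)= 1(6,4)–1(6,5)= 1(6,5)–1(6,6)=  → 2/6 unlike.
Total adjacent occupied pairs: 62; unlike-type pairs: 22.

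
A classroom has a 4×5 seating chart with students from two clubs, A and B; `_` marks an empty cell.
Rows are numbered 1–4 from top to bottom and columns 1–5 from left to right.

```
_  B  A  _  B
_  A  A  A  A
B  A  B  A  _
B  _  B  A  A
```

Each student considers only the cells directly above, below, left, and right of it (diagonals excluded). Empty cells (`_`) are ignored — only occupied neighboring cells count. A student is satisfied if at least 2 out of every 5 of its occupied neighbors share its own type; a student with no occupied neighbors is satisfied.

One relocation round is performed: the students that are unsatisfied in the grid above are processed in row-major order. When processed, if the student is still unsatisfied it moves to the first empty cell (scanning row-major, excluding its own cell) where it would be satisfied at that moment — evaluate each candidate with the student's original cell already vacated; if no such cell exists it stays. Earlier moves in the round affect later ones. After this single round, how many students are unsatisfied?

1

Initially unsatisfied (in order): (1,2), (1,5), (3,2), (3,3).
  (1,2) → (1,1).
  (1,5) → (2,1).
  (3,2) → (1,2).
  (3,3) → (3,2).
Resulting grid:
B A A _ _
B A A A A
B B _ A _
B _ B A A
Unsatisfied now: (4,3).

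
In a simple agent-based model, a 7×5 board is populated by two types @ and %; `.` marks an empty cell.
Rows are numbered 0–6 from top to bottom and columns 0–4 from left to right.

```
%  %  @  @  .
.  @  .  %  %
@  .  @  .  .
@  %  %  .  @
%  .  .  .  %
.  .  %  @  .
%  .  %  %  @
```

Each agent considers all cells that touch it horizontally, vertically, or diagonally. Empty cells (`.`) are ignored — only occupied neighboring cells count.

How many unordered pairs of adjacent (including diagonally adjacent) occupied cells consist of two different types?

Scan each occupied cell's neighbors to the right and below (and the two forward diagonals) so each pair is counted once.
Row 0: %(0,0)–%(0,1)= %(0,0)–@(1,1)≠ %(0,1)–@(0,2)≠ %(0,1)–@(1,1)≠ @(0,2)–@(0,3)= @(0,2)–%(1,3)≠ @(0,2)–@(1,1)= @(0,3)–%(1,3)≠ @(0,3)–%(1,4)≠  → 6/9 unlike.
Row 1: @(1,1)–@(2,2)= @(1,1)–@(2,0)= %(1,3)–%(1,4)= %(1,3)–@(2,2)≠  → 1/4 unlike.
Row 2: @(2,0)–@(3,0)= @(2,0)–%(3,1)≠ @(2,2)–%(3,2)≠ @(2,2)–%(3,1)≠  → 3/4 unlike.
Row 3: @(3,0)–%(3,1)≠ @(3,0)–%(4,0)≠ %(3,1)–%(3,2)= %(3,1)–%(4,0)= @(3,4)–%(4,4)≠  → 3/5 unlike.
Row 4: %(4,4)–@(5,3)≠  → 1/1 unlike.
Row 5: %(5,2)–@(5,3)≠ %(5,2)–%(6,2)= %(5,2)–%(6,3)= @(5,3)–%(6,3)≠ @(5,3)–@(6,4)= @(5,3)–%(6,2)≠  → 3/6 unlike.
Row 6: %(6,2)–%(6,3)= %(6,3)–@(6,4)≠  → 1/2 unlike.
Total adjacent occupied pairs: 31; unlike-type pairs: 18.

18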